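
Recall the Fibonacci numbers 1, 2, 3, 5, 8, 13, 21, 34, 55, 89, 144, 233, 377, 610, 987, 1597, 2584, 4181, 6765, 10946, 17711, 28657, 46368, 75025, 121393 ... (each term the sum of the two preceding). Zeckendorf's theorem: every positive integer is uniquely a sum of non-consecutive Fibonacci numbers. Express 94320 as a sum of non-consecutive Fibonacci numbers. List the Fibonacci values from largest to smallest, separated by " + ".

75025 + 17711 + 987 + 377 + 144 + 55 + 21

take 75025 (≤ 94320); 94320 − 75025 = 19295
take 17711 (≤ 19295); 19295 − 17711 = 1584
take 987 (≤ 1584); 1584 − 987 = 597
take 377 (≤ 597); 597 − 377 = 220
take 144 (≤ 220); 220 − 144 = 76
take 55 (≤ 76); 76 − 55 = 21
take 21 (≤ 21); 21 − 21 = 0
So 94320 = 75025 + 17711 + 987 + 377 + 144 + 55 + 21, with no two terms consecutive in the sequence.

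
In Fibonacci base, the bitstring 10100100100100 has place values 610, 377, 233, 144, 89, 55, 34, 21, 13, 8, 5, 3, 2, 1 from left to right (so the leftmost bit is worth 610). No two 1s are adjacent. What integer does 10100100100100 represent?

914

Summing the place values of the 1 bits: 610 + 233 + 55 + 13 + 3 = 914.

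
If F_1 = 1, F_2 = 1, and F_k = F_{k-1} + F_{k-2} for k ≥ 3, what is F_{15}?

610

Iterating the recurrence up to F_{8} = 21 and F_{7} = 13:
F_{9} = F_{8} + F_{7} = 21 + 13 = 34
F_{10} = F_{9} + F_{8} = 34 + 21 = 55
F_{11} = F_{10} + F_{9} = 55 + 34 = 89
F_{12} = F_{11} + F_{10} = 89 + 55 = 144
F_{13} = F_{12} + F_{11} = 144 + 89 = 233
F_{14} = F_{13} + F_{12} = 233 + 144 = 377
F_{15} = F_{14} + F_{13} = 377 + 233 = 610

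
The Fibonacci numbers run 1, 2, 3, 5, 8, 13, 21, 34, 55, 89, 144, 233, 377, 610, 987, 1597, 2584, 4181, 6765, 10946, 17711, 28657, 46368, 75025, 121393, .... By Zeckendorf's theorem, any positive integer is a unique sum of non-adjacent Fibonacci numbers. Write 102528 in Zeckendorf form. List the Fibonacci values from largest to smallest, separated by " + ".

75025 + 17711 + 6765 + 2584 + 377 + 55 + 8 + 3

largest Fibonacci ≤ 102528 is 75025; 102528 − 75025 = 27503
largest Fibonacci ≤ 27503 is 17711; 27503 − 17711 = 9792
largest Fibonacci ≤ 9792 is 6765; 9792 − 6765 = 3027
largest Fibonacci ≤ 3027 is 2584; 3027 − 2584 = 443
largest Fibonacci ≤ 443 is 377; 443 − 377 = 66
largest Fibonacci ≤ 66 is 55; 66 − 55 = 11
largest Fibonacci ≤ 11 is 8; 11 − 8 = 3
largest Fibonacci ≤ 3 is 3; 3 − 3 = 0
So 102528 = 75025 + 17711 + 6765 + 2584 + 377 + 55 + 8 + 3, with no two terms consecutive in the sequence.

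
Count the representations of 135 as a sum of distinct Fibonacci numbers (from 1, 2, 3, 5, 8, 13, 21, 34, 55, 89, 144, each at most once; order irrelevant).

135 = 89+34+8+3+1 = 89+21+13+8+3+1 = 55+34+21+13+8+3+1 — 3 representations.

3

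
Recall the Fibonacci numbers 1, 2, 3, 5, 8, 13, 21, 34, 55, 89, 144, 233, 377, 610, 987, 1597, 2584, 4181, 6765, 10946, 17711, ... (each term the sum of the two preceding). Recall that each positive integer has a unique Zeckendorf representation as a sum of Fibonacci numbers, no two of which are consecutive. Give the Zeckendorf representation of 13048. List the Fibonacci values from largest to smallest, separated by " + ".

subtract 10946 from 13048: 2102 remains
subtract 1597 from 2102: 505 remains
subtract 377 from 505: 128 remains
subtract 89 from 128: 39 remains
subtract 34 from 39: 5 remains
subtract 5 from 5: 0 remains
So 13048 = 10946 + 1597 + 377 + 89 + 34 + 5, with no two terms consecutive in the sequence.

10946 + 1597 + 377 + 89 + 34 + 5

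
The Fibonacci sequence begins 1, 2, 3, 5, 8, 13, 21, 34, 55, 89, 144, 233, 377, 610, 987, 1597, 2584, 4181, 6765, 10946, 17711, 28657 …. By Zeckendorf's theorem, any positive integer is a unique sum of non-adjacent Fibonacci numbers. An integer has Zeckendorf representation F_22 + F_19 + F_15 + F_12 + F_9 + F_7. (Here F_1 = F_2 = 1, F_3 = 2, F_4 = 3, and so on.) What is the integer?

22693

F_22 + F_19 + F_15 + F_12 + F_9 + F_7 = 17711 + 4181 + 610 + 144 + 34 + 13 = 22693.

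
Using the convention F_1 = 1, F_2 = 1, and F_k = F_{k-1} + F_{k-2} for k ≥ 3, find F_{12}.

Iterating the recurrence up to F_{6} = 8 and F_{5} = 5:
F_{7} = F_{6} + F_{5} = 8 + 5 = 13
F_{8} = F_{7} + F_{6} = 13 + 8 = 21
F_{9} = F_{8} + F_{7} = 21 + 13 = 34
F_{10} = F_{9} + F_{8} = 34 + 21 = 55
F_{11} = F_{10} + F_{9} = 55 + 34 = 89
F_{12} = F_{11} + F_{10} = 89 + 55 = 144

144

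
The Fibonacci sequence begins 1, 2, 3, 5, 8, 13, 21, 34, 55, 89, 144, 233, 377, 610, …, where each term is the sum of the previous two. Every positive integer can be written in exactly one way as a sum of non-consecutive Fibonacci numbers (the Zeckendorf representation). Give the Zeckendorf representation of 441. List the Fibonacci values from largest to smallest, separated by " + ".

Greedy algorithm:
441 − 377 = 64
64 − 55 = 9
9 − 8 = 1
1 − 1 = 0
So 441 = 377 + 55 + 8 + 1, with no two terms consecutive in the sequence.

377 + 55 + 8 + 1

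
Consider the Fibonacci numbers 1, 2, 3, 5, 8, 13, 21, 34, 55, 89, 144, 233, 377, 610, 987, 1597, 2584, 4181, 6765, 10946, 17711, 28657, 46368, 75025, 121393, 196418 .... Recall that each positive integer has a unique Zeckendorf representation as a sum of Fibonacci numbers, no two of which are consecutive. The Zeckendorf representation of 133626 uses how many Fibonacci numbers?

Greedily peel off the largest Fibonacci term at each step:
largest Fibonacci ≤ 133626 is 121393; 133626 − 121393 = 12233
largest Fibonacci ≤ 12233 is 10946; 12233 − 10946 = 1287
largest Fibonacci ≤ 1287 is 987; 1287 − 987 = 300
largest Fibonacci ≤ 300 is 233; 300 − 233 = 67
largest Fibonacci ≤ 67 is 55; 67 − 55 = 12
largest Fibonacci ≤ 12 is 8; 12 − 8 = 4
largest Fibonacci ≤ 4 is 3; 4 − 3 = 1
largest Fibonacci ≤ 1 is 1; 1 − 1 = 0
133626 = 121393 + 10946 + 987 + 233 + 55 + 8 + 3 + 1, which has 8 terms.

8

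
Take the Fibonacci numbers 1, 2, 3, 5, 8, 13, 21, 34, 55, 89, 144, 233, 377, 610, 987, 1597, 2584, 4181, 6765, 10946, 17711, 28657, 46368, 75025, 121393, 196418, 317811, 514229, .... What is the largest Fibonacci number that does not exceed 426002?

317811

317811 ≤ 426002 < 514229, so the largest Fibonacci number not exceeding 426002 is 317811.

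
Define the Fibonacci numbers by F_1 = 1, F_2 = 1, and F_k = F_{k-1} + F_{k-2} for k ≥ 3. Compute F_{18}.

Iterating the recurrence up to F_{10} = 55 and F_{9} = 34:
F_{11} = F_{10} + F_{9} = 55 + 34 = 89
F_{12} = F_{11} + F_{10} = 89 + 55 = 144
F_{13} = F_{12} + F_{11} = 144 + 89 = 233
F_{14} = F_{13} + F_{12} = 233 + 144 = 377
F_{15} = F_{14} + F_{13} = 377 + 233 = 610
F_{16} = F_{15} + F_{14} = 610 + 377 = 987
F_{17} = F_{16} + F_{15} = 987 + 610 = 1597
F_{18} = F_{17} + F_{16} = 1597 + 987 = 2584

2584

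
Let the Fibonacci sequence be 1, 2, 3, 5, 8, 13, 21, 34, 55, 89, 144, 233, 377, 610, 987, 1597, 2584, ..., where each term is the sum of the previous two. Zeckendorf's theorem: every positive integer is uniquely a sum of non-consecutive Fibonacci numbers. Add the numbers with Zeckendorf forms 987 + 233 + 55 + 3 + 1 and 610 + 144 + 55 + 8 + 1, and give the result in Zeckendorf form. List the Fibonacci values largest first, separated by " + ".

1597 + 377 + 89 + 34

The two numbers are 1279 and 818, so their sum is 2097.
2097 − 1597 = 500
500 − 377 = 123
123 − 89 = 34
34 − 34 = 0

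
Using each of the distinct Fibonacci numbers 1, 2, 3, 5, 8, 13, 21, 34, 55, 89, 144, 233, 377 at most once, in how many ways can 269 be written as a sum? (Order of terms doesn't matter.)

Each representation comes from the Zeckendorf form by replacing some F_k with F_{k−1} + F_{k−2} where possible.
269 = 233+34+2 = 233+21+13+2 = 144+89+34+2 = 233+21+8+5+2 = … (4 more), for 8 in all.

8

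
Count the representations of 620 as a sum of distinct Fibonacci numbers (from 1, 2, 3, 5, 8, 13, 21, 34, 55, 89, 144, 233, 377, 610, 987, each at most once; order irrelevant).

Starting from the Zeckendorf form and repeatedly splitting a term F_k into F_{k−1} + F_{k−2} (when neither is already used) reaches every representation.
620 = 610+8+2 = 610+5+3+2 = 377+233+8+2 = 377+233+5+3+2 = 377+144+89+8+2 = … (5 more), for 10 in all.

10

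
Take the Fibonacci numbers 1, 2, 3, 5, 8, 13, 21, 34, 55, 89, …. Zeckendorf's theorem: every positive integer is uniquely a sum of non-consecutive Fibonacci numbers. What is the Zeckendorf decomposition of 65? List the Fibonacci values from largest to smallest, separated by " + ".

subtract 55 from 65: 10 remains
subtract 8 from 10: 2 remains
subtract 2 from 2: 0 remains
So 65 = 55 + 8 + 2, with no two terms consecutive in the sequence.

55 + 8 + 2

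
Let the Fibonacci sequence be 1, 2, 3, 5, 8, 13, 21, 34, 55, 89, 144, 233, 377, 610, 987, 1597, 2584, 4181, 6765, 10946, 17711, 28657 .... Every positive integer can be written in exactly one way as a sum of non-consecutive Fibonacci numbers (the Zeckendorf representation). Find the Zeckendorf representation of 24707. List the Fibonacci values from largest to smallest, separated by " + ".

17711 + 6765 + 144 + 55 + 21 + 8 + 3

Greedily peel off the largest Fibonacci term at each step:
largest Fibonacci ≤ 24707 is 17711; 24707 − 17711 = 6996
largest Fibonacci ≤ 6996 is 6765; 6996 − 6765 = 231
largest Fibonacci ≤ 231 is 144; 231 − 144 = 87
largest Fibonacci ≤ 87 is 55; 87 − 55 = 32
largest Fibonacci ≤ 32 is 21; 32 − 21 = 11
largest Fibonacci ≤ 11 is 8; 11 − 8 = 3
largest Fibonacci ≤ 3 is 3; 3 − 3 = 0
So 24707 = 17711 + 6765 + 144 + 55 + 21 + 8 + 3, with no two terms consecutive in the sequence.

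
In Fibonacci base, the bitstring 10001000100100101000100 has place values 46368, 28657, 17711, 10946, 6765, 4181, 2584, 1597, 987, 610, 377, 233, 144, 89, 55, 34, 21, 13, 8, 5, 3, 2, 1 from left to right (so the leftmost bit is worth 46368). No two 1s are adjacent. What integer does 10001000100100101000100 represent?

54432

Summing the place values of the 1 bits: 46368 + 6765 + 987 + 233 + 55 + 21 + 3 = 54432.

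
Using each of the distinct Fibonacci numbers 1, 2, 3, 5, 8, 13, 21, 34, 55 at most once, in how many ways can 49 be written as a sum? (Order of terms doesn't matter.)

49 = 34+13+2 = 34+8+5+2 = 21+13+8+5+2 — 3 representations.

3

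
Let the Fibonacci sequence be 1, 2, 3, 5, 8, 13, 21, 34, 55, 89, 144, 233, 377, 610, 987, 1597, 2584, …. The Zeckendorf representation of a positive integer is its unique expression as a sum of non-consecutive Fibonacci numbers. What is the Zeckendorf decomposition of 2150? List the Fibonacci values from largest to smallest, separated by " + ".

1597 + 377 + 144 + 21 + 8 + 3

2150: greatest Fibonacci not exceeding it is 1597, leaving 553
553: greatest Fibonacci not exceeding it is 377, leaving 176
176: greatest Fibonacci not exceeding it is 144, leaving 32
32: greatest Fibonacci not exceeding it is 21, leaving 11
11: greatest Fibonacci not exceeding it is 8, leaving 3
3: greatest Fibonacci not exceeding it is 3, leaving 0
So 2150 = 1597 + 377 + 144 + 21 + 8 + 3, with no two terms consecutive in the sequence.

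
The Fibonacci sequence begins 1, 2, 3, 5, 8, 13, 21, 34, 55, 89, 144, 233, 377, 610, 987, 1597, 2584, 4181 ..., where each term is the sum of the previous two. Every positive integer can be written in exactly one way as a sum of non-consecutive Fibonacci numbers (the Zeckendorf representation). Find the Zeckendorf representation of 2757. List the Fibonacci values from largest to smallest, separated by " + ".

take 2584 (≤ 2757); 2757 − 2584 = 173
take 144 (≤ 173); 173 − 144 = 29
take 21 (≤ 29); 29 − 21 = 8
take 8 (≤ 8); 8 − 8 = 0
So 2757 = 2584 + 144 + 21 + 8, with no two terms consecutive in the sequence.

2584 + 144 + 21 + 8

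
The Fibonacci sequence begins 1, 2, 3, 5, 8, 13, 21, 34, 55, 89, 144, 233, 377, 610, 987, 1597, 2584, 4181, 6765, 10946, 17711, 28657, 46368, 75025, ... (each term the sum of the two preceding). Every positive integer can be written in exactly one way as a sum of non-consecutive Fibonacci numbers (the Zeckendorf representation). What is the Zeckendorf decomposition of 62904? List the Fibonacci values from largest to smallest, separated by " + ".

Greedy algorithm:
62904 − 46368 = 16536
16536 − 10946 = 5590
5590 − 4181 = 1409
1409 − 987 = 422
422 − 377 = 45
45 − 34 = 11
11 − 8 = 3
3 − 3 = 0
So 62904 = 46368 + 10946 + 4181 + 987 + 377 + 34 + 8 + 3, with no two terms consecutive in the sequence.

46368 + 10946 + 4181 + 987 + 377 + 34 + 8 + 3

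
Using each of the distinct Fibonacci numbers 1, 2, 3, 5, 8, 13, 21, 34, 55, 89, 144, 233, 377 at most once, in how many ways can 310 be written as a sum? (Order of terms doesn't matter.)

10

Starting from the Zeckendorf form and repeatedly splitting a term F_k into F_{k−1} + F_{k−2} (when neither is already used) reaches every representation.
310 = 233+55+21+1 = 233+55+13+8+1 = 144+89+55+21+1 = 233+55+13+5+3+1 = 233+34+21+13+8+1 = … (5 more), for 10 in all.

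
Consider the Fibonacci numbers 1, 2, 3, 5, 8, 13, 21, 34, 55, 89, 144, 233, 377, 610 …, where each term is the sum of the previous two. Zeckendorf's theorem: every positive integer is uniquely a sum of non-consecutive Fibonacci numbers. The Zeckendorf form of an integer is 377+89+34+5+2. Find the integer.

507

377+89+34+5+2 = 507.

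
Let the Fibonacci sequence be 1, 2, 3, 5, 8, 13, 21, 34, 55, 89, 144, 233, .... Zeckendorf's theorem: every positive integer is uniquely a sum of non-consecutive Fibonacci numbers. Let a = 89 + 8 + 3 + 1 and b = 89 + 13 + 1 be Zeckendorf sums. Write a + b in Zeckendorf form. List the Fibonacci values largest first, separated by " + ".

The two numbers are 101 and 103, so their sum is 204.
204 − 144 = 60
60 − 55 = 5
5 − 5 = 0

144 + 55 + 5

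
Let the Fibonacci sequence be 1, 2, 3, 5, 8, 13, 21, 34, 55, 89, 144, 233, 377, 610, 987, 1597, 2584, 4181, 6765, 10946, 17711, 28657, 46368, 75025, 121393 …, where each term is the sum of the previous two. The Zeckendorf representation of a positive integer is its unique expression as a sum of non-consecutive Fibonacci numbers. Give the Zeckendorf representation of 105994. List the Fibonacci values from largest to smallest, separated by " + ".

Greedy algorithm:
largest Fibonacci ≤ 105994 is 75025; 105994 − 75025 = 30969
largest Fibonacci ≤ 30969 is 28657; 30969 − 28657 = 2312
largest Fibonacci ≤ 2312 is 1597; 2312 − 1597 = 715
largest Fibonacci ≤ 715 is 610; 715 − 610 = 105
largest Fibonacci ≤ 105 is 89; 105 − 89 = 16
largest Fibonacci ≤ 16 is 13; 16 − 13 = 3
largest Fibonacci ≤ 3 is 3; 3 − 3 = 0
So 105994 = 75025 + 28657 + 1597 + 610 + 89 + 13 + 3, with no two terms consecutive in the sequence.

75025 + 28657 + 1597 + 610 + 89 + 13 + 3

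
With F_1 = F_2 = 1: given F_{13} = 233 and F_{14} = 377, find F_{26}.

121393

By the doubling identity F_{2k} = F_k(2F_{k+1} − F_k): F_{26} = 233·(2·377 − 233) = 233·521 = 121393.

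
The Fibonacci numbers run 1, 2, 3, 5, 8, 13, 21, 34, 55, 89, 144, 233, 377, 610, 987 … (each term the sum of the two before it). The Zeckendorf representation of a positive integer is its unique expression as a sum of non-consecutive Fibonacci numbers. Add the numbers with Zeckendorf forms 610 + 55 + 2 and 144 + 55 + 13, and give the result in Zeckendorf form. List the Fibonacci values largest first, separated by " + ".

610 + 233 + 34 + 2

The two numbers are 667 and 212, so their sum is 879.
Repeatedly subtract the largest Fibonacci number that fits:
take 610 (≤ 879); 879 − 610 = 269
take 233 (≤ 269); 269 − 233 = 36
take 34 (≤ 36); 36 − 34 = 2
take 2 (≤ 2); 2 − 2 = 0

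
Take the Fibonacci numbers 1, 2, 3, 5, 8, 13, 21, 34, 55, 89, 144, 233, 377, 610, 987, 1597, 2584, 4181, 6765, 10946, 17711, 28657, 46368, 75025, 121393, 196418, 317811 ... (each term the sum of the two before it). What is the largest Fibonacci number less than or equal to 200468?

196418

196418 ≤ 200468 < 317811, so the largest Fibonacci number not exceeding 200468 is 196418.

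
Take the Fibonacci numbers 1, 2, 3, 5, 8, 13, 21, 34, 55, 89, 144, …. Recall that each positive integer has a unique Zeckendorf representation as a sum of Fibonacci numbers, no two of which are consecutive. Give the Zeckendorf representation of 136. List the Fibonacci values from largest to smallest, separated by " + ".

89 + 34 + 13

Repeatedly subtract the largest Fibonacci number that fits:
136: greatest Fibonacci not exceeding it is 89, leaving 47
47: greatest Fibonacci not exceeding it is 34, leaving 13
13: greatest Fibonacci not exceeding it is 13, leaving 0
So 136 = 89 + 34 + 13, with no two terms consecutive in the sequence.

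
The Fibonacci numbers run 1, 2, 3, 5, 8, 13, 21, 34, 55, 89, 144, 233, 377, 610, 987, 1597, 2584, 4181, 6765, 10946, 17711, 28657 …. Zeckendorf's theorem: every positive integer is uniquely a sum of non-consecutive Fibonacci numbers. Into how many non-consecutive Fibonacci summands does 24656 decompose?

5

17711 ≤ 24656 < 28657, so take 17711; remainder 6945
6765 ≤ 6945 < 10946, so take 6765; remainder 180
144 ≤ 180 < 233, so take 144; remainder 36
34 ≤ 36 < 55, so take 34; remainder 2
2 ≤ 2 < 3, so take 2; remainder 0
24656 = 17711 + 6765 + 144 + 34 + 2, which has 5 terms.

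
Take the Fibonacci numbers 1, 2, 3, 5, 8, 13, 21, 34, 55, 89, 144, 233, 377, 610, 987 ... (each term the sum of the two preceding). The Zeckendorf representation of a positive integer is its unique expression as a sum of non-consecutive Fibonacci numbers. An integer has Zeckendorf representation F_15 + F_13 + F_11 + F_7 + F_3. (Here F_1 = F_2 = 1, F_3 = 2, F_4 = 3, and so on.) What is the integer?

F_15 + F_13 + F_11 + F_7 + F_3 = 610 + 233 + 89 + 13 + 2 = 947.

947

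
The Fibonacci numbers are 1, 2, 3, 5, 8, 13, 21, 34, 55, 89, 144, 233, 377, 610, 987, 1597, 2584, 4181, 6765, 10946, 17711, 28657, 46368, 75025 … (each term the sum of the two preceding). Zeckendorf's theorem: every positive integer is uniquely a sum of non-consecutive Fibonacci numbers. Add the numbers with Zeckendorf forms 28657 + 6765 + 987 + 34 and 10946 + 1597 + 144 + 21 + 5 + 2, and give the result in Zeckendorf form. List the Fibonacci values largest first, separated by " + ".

The two numbers are 36443 and 12715, so their sum is 49158.
49158 − 46368 = 2790
2790 − 2584 = 206
206 − 144 = 62
62 − 55 = 7
7 − 5 = 2
2 − 2 = 0

46368 + 2584 + 144 + 55 + 5 + 2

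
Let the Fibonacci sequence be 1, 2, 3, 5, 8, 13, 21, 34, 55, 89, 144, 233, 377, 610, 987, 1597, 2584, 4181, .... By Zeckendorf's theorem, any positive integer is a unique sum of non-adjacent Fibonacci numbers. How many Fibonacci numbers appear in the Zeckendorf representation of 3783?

Repeatedly subtract the largest Fibonacci number that fits:
largest Fibonacci ≤ 3783 is 2584; 3783 − 2584 = 1199
largest Fibonacci ≤ 1199 is 987; 1199 − 987 = 212
largest Fibonacci ≤ 212 is 144; 212 − 144 = 68
largest Fibonacci ≤ 68 is 55; 68 − 55 = 13
largest Fibonacci ≤ 13 is 13; 13 − 13 = 0
3783 = 2584 + 987 + 144 + 55 + 13, which has 5 terms.

5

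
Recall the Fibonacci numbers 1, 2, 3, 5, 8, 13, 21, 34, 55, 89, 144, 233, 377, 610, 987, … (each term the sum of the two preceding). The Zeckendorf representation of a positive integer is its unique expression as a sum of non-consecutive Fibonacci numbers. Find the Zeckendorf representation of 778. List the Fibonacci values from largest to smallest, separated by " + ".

610 + 144 + 21 + 3

Repeatedly subtract the largest Fibonacci number that fits:
610 ≤ 778 < 987, so take 610; remainder 168
144 ≤ 168 < 233, so take 144; remainder 24
21 ≤ 24 < 34, so take 21; remainder 3
3 ≤ 3 < 5, so take 3; remainder 0
So 778 = 610 + 144 + 21 + 3, with no two terms consecutive in the sequence.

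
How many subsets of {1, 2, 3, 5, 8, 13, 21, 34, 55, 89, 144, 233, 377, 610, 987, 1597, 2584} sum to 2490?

Each representation comes from the Zeckendorf form by replacing some F_k with F_{k−1} + F_{k−2} where possible.
2490 = 1597+610+233+34+13+3 = 1597+610+233+34+13+2+1 = 1597+610+233+34+8+5+3 = … (27 more), for 30 in all.

30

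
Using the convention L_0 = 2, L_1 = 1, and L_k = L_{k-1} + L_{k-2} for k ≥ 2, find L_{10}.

123

Iterating the recurrence up to L_{2} = 3 and L_{1} = 1:
L_{3} = L_{2} + L_{1} = 3 + 1 = 4
L_{4} = L_{3} + L_{2} = 4 + 3 = 7
L_{5} = L_{4} + L_{3} = 7 + 4 = 11
L_{6} = L_{5} + L_{4} = 11 + 7 = 18
L_{7} = L_{6} + L_{5} = 18 + 11 = 29
L_{8} = L_{7} + L_{6} = 29 + 18 = 47
L_{9} = L_{8} + L_{7} = 47 + 29 = 76
L_{10} = L_{9} + L_{8} = 76 + 47 = 123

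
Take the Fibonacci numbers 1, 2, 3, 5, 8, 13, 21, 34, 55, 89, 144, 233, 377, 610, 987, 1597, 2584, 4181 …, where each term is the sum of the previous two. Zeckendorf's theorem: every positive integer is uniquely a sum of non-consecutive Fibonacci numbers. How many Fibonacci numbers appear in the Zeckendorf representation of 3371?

7

take 2584 (≤ 3371); 3371 − 2584 = 787
take 610 (≤ 787); 787 − 610 = 177
take 144 (≤ 177); 177 − 144 = 33
take 21 (≤ 33); 33 − 21 = 12
take 8 (≤ 12); 12 − 8 = 4
take 3 (≤ 4); 4 − 3 = 1
take 1 (≤ 1); 1 − 1 = 0
3371 = 2584 + 610 + 144 + 21 + 8 + 3 + 1, which has 7 terms.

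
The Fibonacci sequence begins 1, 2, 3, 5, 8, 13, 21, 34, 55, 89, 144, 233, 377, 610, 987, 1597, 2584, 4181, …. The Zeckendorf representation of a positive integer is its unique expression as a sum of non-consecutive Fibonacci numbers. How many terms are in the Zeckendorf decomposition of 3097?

5

Greedy algorithm:
take 2584 (≤ 3097); 3097 − 2584 = 513
take 377 (≤ 513); 513 − 377 = 136
take 89 (≤ 136); 136 − 89 = 47
take 34 (≤ 47); 47 − 34 = 13
take 13 (≤ 13); 13 − 13 = 0
3097 = 2584 + 377 + 89 + 34 + 13, which has 5 terms.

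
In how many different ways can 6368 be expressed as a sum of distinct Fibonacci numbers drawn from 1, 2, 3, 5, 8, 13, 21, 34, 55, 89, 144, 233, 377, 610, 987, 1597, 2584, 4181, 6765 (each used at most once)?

6368 = 4181+1597+377+144+55+13+1 = 4181+1597+377+144+55+8+5+1 = 4181+1597+377+144+34+21+13+1 = 4181+1597+377+144+55+8+3+2+1 = … (32 more), for 36 in all.

36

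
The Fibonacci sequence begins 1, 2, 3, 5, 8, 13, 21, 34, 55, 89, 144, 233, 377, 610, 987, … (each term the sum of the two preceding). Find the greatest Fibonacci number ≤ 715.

610 ≤ 715 < 987, so the largest Fibonacci number not exceeding 715 is 610.

610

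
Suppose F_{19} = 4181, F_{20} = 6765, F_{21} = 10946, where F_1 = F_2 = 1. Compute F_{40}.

By the addition formula F_{m+n} = F_m F_{n+1} + F_{m−1} F_n with m=20, n=20: F_{40} = 6765·10946 + 4181·6765 = 74049690 + 28284465 = 102334155.

102334155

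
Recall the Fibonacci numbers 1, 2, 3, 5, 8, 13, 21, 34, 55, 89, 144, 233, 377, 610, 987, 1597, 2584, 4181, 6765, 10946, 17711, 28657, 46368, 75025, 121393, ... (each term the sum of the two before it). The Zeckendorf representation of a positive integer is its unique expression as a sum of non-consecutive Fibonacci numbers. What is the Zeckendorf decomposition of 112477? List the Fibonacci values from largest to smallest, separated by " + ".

Greedy algorithm:
112477: greatest Fibonacci not exceeding it is 75025, leaving 37452
37452: greatest Fibonacci not exceeding it is 28657, leaving 8795
8795: greatest Fibonacci not exceeding it is 6765, leaving 2030
2030: greatest Fibonacci not exceeding it is 1597, leaving 433
433: greatest Fibonacci not exceeding it is 377, leaving 56
56: greatest Fibonacci not exceeding it is 55, leaving 1
1: greatest Fibonacci not exceeding it is 1, leaving 0
So 112477 = 75025 + 28657 + 6765 + 1597 + 377 + 55 + 1, with no two terms consecutive in the sequence.

75025 + 28657 + 6765 + 1597 + 377 + 55 + 1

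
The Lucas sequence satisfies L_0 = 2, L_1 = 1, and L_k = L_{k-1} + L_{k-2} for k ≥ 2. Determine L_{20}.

15127

Iterating the recurrence up to L_{15} = 1364 and L_{14} = 843:
L_{16} = L_{15} + L_{14} = 1364 + 843 = 2207
L_{17} = L_{16} + L_{15} = 2207 + 1364 = 3571
L_{18} = L_{17} + L_{16} = 3571 + 2207 = 5778
L_{19} = L_{18} + L_{17} = 5778 + 3571 = 9349
L_{20} = L_{19} + L_{18} = 9349 + 5778 = 15127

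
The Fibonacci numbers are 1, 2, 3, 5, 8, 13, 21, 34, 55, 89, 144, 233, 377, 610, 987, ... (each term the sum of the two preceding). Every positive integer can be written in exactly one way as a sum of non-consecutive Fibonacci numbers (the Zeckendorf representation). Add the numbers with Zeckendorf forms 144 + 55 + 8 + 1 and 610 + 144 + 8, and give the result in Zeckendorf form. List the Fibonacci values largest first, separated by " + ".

610 + 233 + 89 + 34 + 3 + 1

The two numbers are 208 and 762, so their sum is 970.
Repeatedly subtract the largest Fibonacci number that fits:
970 − 610 = 360
360 − 233 = 127
127 − 89 = 38
38 − 34 = 4
4 − 3 = 1
1 − 1 = 0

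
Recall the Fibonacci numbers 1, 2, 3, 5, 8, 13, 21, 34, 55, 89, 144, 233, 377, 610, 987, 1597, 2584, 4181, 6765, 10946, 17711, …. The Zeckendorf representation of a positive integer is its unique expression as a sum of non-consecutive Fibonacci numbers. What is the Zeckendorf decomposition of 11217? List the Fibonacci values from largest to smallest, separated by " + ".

10946 + 233 + 34 + 3 + 1

Greedily peel off the largest Fibonacci term at each step:
11217: greatest Fibonacci not exceeding it is 10946, leaving 271
271: greatest Fibonacci not exceeding it is 233, leaving 38
38: greatest Fibonacci not exceeding it is 34, leaving 4
4: greatest Fibonacci not exceeding it is 3, leaving 1
1: greatest Fibonacci not exceeding it is 1, leaving 0
So 11217 = 10946 + 233 + 34 + 3 + 1, with no two terms consecutive in the sequence.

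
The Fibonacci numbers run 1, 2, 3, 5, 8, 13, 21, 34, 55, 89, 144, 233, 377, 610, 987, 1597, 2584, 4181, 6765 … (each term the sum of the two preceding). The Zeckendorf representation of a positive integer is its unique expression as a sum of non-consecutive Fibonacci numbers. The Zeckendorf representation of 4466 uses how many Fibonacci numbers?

Repeatedly subtract the largest Fibonacci number that fits:
4181 ≤ 4466 < 6765, so take 4181; remainder 285
233 ≤ 285 < 377, so take 233; remainder 52
34 ≤ 52 < 55, so take 34; remainder 18
13 ≤ 18 < 21, so take 13; remainder 5
5 ≤ 5 < 8, so take 5; remainder 0
4466 = 4181 + 233 + 34 + 13 + 5, which has 5 terms.

5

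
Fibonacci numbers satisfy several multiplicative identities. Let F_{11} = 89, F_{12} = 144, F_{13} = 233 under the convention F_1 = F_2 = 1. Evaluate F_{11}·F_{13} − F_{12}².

1

89·233 − 144² = 20737 − 20736 = 1. (Cassini's identity: F_{k−1}F_{k+1} − F_k² = (−1)^k.)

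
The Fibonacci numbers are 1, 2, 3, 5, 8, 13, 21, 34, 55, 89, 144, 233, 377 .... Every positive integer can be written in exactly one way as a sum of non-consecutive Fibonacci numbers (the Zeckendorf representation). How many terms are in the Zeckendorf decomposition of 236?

Greedy algorithm:
subtract 233 from 236: 3 remains
subtract 3 from 3: 0 remains
236 = 233 + 3, which has 2 terms.

2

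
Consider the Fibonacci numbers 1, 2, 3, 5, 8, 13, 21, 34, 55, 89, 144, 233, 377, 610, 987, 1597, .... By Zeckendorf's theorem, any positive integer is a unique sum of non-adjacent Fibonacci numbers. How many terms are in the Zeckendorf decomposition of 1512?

5

Repeatedly subtract the largest Fibonacci number that fits:
1512: greatest Fibonacci not exceeding it is 987, leaving 525
525: greatest Fibonacci not exceeding it is 377, leaving 148
148: greatest Fibonacci not exceeding it is 144, leaving 4
4: greatest Fibonacci not exceeding it is 3, leaving 1
1: greatest Fibonacci not exceeding it is 1, leaving 0
1512 = 987 + 377 + 144 + 3 + 1, which has 5 terms.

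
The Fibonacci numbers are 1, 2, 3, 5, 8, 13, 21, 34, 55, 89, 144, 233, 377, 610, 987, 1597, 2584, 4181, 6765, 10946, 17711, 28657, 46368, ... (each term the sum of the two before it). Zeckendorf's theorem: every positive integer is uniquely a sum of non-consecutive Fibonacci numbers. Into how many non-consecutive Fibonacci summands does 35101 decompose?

Repeatedly subtract the largest Fibonacci number that fits:
35101: greatest Fibonacci not exceeding it is 28657, leaving 6444
6444: greatest Fibonacci not exceeding it is 4181, leaving 2263
2263: greatest Fibonacci not exceeding it is 1597, leaving 666
666: greatest Fibonacci not exceeding it is 610, leaving 56
56: greatest Fibonacci not exceeding it is 55, leaving 1
1: greatest Fibonacci not exceeding it is 1, leaving 0
35101 = 28657 + 4181 + 1597 + 610 + 55 + 1, which has 6 terms.

6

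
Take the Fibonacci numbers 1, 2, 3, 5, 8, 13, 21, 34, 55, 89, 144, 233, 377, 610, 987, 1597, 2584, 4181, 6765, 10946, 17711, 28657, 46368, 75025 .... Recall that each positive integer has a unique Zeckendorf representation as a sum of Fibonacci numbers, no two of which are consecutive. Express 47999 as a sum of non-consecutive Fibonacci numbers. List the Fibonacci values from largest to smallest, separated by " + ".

46368 + 1597 + 34

Greedily peel off the largest Fibonacci term at each step:
subtract 46368 from 47999: 1631 remains
subtract 1597 from 1631: 34 remains
subtract 34 from 34: 0 remains
So 47999 = 46368 + 1597 + 34, with no two terms consecutive in the sequence.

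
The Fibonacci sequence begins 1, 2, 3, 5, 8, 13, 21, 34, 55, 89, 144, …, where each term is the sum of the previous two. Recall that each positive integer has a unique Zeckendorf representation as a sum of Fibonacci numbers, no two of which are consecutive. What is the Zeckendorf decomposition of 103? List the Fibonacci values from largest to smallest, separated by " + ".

89 + 13 + 1

Repeatedly subtract the largest Fibonacci number that fits:
103 − 89 = 14
14 − 13 = 1
1 − 1 = 0
So 103 = 89 + 13 + 1, with no two terms consecutive in the sequence.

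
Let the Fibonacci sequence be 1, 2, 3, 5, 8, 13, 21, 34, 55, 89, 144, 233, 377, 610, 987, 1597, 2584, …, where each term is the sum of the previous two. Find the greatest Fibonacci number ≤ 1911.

1597 ≤ 1911 < 2584, so the largest Fibonacci number not exceeding 1911 is 1597.

1597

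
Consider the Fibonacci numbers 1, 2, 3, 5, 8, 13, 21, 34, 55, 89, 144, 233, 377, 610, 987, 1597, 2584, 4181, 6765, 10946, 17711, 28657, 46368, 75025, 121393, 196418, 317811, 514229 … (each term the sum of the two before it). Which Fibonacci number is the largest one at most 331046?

317811 ≤ 331046 < 514229, so the largest Fibonacci number not exceeding 331046 is 317811.

317811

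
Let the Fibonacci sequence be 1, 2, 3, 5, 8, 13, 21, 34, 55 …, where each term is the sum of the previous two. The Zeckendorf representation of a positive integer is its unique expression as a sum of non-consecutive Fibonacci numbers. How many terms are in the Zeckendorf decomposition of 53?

4

Greedily peel off the largest Fibonacci term at each step:
34 ≤ 53 < 55, so take 34; remainder 19
13 ≤ 19 < 21, so take 13; remainder 6
5 ≤ 6 < 8, so take 5; remainder 1
1 ≤ 1 < 2, so take 1; remainder 0
53 = 34 + 13 + 5 + 1, which has 4 terms.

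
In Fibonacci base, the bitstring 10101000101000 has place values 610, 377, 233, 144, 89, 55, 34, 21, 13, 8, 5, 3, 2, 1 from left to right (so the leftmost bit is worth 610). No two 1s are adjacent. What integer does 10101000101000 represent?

950

Summing the place values of the 1 bits: 610 + 233 + 89 + 13 + 5 = 950.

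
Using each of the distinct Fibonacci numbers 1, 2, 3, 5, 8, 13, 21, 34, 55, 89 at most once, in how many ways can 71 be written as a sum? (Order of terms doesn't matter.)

8

71 = 55+13+3 = 55+13+2+1 = 55+8+5+3 = 34+21+13+3 = 55+8+5+2+1 = … (3 more), for 8 in all.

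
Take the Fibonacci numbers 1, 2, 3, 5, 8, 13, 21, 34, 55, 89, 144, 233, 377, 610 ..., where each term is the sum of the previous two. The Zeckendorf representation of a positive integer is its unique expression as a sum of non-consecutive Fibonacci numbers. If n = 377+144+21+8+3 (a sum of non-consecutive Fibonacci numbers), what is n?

553

377+144+21+8+3 = 553.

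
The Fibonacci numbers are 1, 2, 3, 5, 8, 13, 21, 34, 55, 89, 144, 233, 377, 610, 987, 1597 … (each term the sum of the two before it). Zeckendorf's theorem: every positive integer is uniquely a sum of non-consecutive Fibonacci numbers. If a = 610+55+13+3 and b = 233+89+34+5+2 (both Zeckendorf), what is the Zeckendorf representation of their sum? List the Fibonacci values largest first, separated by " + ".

The two numbers are 681 and 363, so their sum is 1044.
Greedy algorithm:
subtract 987 from 1044: 57 remains
subtract 55 from 57: 2 remains
subtract 2 from 2: 0 remains

987 + 55 + 2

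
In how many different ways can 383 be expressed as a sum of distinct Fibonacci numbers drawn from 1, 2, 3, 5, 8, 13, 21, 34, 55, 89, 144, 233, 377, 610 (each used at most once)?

383 = 377+5+1 = 377+3+2+1 = 233+144+5+1 = 233+144+3+2+1 = … (6 more), for 10 in all.

10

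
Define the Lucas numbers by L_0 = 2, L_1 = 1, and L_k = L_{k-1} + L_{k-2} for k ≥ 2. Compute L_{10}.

Iterating the recurrence up to L_{4} = 7 and L_{3} = 4:
L_{5} = L_{4} + L_{3} = 7 + 4 = 11
L_{6} = L_{5} + L_{4} = 11 + 7 = 18
L_{7} = L_{6} + L_{5} = 18 + 11 = 29
L_{8} = L_{7} + L_{6} = 29 + 18 = 47
L_{9} = L_{8} + L_{7} = 47 + 29 = 76
L_{10} = L_{9} + L_{8} = 76 + 47 = 123

123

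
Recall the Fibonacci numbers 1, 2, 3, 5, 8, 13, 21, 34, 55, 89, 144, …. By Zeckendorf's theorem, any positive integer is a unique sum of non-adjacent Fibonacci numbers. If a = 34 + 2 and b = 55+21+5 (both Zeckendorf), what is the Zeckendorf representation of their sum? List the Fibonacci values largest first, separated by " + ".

The two numbers are 36 and 81, so their sum is 117.
Repeatedly subtract the largest Fibonacci number that fits:
subtract 89 from 117: 28 remains
subtract 21 from 28: 7 remains
subtract 5 from 7: 2 remains
subtract 2 from 2: 0 remains

89 + 21 + 5 + 2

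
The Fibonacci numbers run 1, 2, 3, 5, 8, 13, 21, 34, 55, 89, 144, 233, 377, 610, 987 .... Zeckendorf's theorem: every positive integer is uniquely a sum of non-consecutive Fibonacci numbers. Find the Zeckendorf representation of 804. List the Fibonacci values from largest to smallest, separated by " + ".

610 + 144 + 34 + 13 + 3

804: greatest Fibonacci not exceeding it is 610, leaving 194
194: greatest Fibonacci not exceeding it is 144, leaving 50
50: greatest Fibonacci not exceeding it is 34, leaving 16
16: greatest Fibonacci not exceeding it is 13, leaving 3
3: greatest Fibonacci not exceeding it is 3, leaving 0
So 804 = 610 + 144 + 34 + 13 + 3, with no two terms consecutive in the sequence.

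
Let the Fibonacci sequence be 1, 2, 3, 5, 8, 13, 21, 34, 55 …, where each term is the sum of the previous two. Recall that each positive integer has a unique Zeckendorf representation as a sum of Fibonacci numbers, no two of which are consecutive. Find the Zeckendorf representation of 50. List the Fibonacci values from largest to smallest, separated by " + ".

50 − 34 = 16
16 − 13 = 3
3 − 3 = 0
So 50 = 34 + 13 + 3, with no two terms consecutive in the sequence.

34 + 13 + 3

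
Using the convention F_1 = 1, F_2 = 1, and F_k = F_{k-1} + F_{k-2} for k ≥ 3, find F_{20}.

Iterating the recurrence up to F_{16} = 987 and F_{15} = 610:
F_{17} = F_{16} + F_{15} = 987 + 610 = 1597
F_{18} = F_{17} + F_{16} = 1597 + 987 = 2584
F_{19} = F_{18} + F_{17} = 2584 + 1597 = 4181
F_{20} = F_{19} + F_{18} = 4181 + 2584 = 6765

6765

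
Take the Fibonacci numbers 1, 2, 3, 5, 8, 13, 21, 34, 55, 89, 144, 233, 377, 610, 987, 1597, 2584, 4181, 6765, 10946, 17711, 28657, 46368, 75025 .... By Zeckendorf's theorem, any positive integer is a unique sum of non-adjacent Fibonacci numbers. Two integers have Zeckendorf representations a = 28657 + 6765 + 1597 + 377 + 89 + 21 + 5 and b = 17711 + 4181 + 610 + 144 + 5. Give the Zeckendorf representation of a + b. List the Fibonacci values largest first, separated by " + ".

46368 + 10946 + 2584 + 233 + 21 + 8 + 2

The two numbers are 37511 and 22651, so their sum is 60162.
60162 − 46368 = 13794
13794 − 10946 = 2848
2848 − 2584 = 264
264 − 233 = 31
31 − 21 = 10
10 − 8 = 2
2 − 2 = 0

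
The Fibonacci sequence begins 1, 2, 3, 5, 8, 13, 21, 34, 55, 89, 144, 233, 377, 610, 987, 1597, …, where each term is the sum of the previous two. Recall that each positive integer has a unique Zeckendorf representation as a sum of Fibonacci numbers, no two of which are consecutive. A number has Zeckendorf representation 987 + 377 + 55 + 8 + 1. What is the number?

1428

987 + 377 + 55 + 8 + 1 = 1428.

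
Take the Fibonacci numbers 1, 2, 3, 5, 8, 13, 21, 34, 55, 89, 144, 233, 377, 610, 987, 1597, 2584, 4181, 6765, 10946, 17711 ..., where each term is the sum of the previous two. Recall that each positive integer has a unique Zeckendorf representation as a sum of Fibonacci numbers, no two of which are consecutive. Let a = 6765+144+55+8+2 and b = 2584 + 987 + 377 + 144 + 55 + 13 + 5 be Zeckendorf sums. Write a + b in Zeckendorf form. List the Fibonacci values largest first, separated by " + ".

The two numbers are 6974 and 4165, so their sum is 11139.
Greedy algorithm:
largest Fibonacci ≤ 11139 is 10946; 11139 − 10946 = 193
largest Fibonacci ≤ 193 is 144; 193 − 144 = 49
largest Fibonacci ≤ 49 is 34; 49 − 34 = 15
largest Fibonacci ≤ 15 is 13; 15 − 13 = 2
largest Fibonacci ≤ 2 is 2; 2 − 2 = 0

10946 + 144 + 34 + 13 + 2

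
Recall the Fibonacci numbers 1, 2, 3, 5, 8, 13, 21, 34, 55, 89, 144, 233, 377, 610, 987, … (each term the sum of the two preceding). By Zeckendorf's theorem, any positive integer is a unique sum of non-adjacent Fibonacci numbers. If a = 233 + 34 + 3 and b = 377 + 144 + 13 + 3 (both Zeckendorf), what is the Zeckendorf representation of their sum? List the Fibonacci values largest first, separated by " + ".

610 + 144 + 34 + 13 + 5 + 1

The two numbers are 270 and 537, so their sum is 807.
807 − 610 = 197
197 − 144 = 53
53 − 34 = 19
19 − 13 = 6
6 − 5 = 1
1 − 1 = 0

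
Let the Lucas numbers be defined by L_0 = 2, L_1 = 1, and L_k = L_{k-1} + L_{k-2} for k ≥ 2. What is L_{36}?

Iterating the recurrence up to L_{28} = 710647 and L_{27} = 439204:
L_{29} = L_{28} + L_{27} = 710647 + 439204 = 1149851
L_{30} = L_{29} + L_{28} = 1149851 + 710647 = 1860498
L_{31} = L_{30} + L_{29} = 1860498 + 1149851 = 3010349
L_{32} = L_{31} + L_{30} = 3010349 + 1860498 = 4870847
L_{33} = L_{32} + L_{31} = 4870847 + 3010349 = 7881196
L_{34} = L_{33} + L_{32} = 7881196 + 4870847 = 12752043
L_{35} = L_{34} + L_{33} = 12752043 + 7881196 = 20633239
L_{36} = L_{35} + L_{34} = 20633239 + 12752043 = 33385282

33385282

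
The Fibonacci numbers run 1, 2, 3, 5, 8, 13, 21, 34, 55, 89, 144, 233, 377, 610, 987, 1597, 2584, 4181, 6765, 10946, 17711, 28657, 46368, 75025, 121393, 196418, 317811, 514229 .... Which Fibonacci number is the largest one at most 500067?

317811

317811 ≤ 500067 < 514229, so the largest Fibonacci number not exceeding 500067 is 317811.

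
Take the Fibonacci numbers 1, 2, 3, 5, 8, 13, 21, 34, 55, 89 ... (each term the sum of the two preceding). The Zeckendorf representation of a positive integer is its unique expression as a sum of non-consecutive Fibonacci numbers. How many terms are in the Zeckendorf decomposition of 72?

subtract 55 from 72: 17 remains
subtract 13 from 17: 4 remains
subtract 3 from 4: 1 remains
subtract 1 from 1: 0 remains
72 = 55 + 13 + 3 + 1, which has 4 terms.

4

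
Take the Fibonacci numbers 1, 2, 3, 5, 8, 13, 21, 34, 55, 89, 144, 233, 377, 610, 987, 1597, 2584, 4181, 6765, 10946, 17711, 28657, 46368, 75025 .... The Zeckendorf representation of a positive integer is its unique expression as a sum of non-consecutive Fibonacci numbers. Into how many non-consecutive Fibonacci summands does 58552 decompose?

6

largest Fibonacci ≤ 58552 is 46368; 58552 − 46368 = 12184
largest Fibonacci ≤ 12184 is 10946; 12184 − 10946 = 1238
largest Fibonacci ≤ 1238 is 987; 1238 − 987 = 251
largest Fibonacci ≤ 251 is 233; 251 − 233 = 18
largest Fibonacci ≤ 18 is 13; 18 − 13 = 5
largest Fibonacci ≤ 5 is 5; 5 − 5 = 0
58552 = 46368 + 10946 + 987 + 233 + 13 + 5, which has 6 terms.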